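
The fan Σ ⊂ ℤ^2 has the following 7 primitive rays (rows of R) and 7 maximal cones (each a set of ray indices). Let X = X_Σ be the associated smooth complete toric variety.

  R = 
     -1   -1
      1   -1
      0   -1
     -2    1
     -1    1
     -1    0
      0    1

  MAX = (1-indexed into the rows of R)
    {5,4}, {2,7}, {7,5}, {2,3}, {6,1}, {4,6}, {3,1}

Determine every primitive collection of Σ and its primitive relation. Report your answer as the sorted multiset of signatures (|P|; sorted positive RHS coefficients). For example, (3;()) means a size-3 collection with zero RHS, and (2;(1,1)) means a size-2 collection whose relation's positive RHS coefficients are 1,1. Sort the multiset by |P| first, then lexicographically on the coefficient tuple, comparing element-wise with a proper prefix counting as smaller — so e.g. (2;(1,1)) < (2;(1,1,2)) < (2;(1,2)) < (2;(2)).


|primitive collections| = 14. Relations:

  {2,5}:  v_{2} + v_{5} = 0  →  sig = (2;())
  {3,7}:  v_{3} + v_{7} = 0  →  sig = (2;())
  {1,7}:  v_{1} + v_{7} = v_{6}  →  sig = (2;(1))
  {2,4}:  v_{2} + v_{4} = v_{6}  →  sig = (2;(1))
  {2,6}:  v_{2} + v_{6} = v_{3}  →  sig = (2;(1))
  {3,5}:  v_{3} + v_{5} = v_{6}  →  sig = (2;(1))
  {3,6}:  v_{3} + v_{6} = v_{1}  →  sig = (2;(1))
  {5,6}:  v_{5} + v_{6} = v_{4}  →  sig = (2;(1))
  {6,7}:  v_{6} + v_{7} = v_{5}  →  sig = (2;(1))
  {1,2}:  v_{1} + v_{2} = 2·v_{3}  →  sig = (2;(2))
  {1,5}:  v_{1} + v_{5} = 2·v_{6}  →  sig = (2;(2))
  {3,4}:  v_{3} + v_{4} = 2·v_{6}  →  sig = (2;(2))
  {4,7}:  v_{4} + v_{7} = 2·v_{5}  →  sig = (2;(2))
  {1,4}:  v_{1} + v_{4} = 3·v_{6}  →  sig = (2;(3))

Sorted signature multiset PRS(X):
{ (2;()) ×2,  (2;(1)) ×7,  (2;(2)) ×4,  (2;(3)) }


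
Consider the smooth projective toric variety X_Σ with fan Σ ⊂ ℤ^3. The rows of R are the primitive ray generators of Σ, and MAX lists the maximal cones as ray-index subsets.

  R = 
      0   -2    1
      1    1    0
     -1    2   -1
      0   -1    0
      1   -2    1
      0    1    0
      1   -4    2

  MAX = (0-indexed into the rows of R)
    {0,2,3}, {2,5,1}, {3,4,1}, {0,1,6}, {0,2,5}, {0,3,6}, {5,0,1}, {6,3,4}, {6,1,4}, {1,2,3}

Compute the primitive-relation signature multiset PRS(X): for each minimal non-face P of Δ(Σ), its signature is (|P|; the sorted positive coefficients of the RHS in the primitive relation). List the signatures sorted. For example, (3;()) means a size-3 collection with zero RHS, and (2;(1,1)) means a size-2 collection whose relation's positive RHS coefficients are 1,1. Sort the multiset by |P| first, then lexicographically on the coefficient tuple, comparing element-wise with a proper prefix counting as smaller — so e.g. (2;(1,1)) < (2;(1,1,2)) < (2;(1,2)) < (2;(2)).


9 minimal non-faces of Δ(Σ) (on 7 rays):

  {2,4}:  v_{2} + v_{4} = 0  ⟹  sig = (2;())
  {3,5}:  v_{3} + v_{5} = 0  ⟹  sig = (2;())
  {0,4}:  v_{0} + v_{4} = v_{6}  ⟹  sig = (2;(1))
  {2,6}:  v_{2} + v_{6} = v_{0}  ⟹  sig = (2;(1))
  {4,5}:  v_{4} + v_{5} = v_{0} + v_{1}  ⟹  sig = (2;(1,1))
  {5,6}:  v_{5} + v_{6} = 2·v_{0} + v_{1}  ⟹  sig = (2;(1,2))
  {0,1,2}:  v_{0} + v_{1} + v_{2} = v_{5}  ⟹  sig = (3;(1))
  {0,1,3}:  v_{0} + v_{1} + v_{3} = v_{4}  ⟹  sig = (3;(1))
  {1,3,6}:  v_{1} + v_{3} + v_{6} = 2·v_{4}  ⟹  sig = (3;(2))

Sorted signature multiset PRS(X):
[(2;()), (2;()), (2;(1)), (2;(1)), (2;(1,1)), (2;(1,2)), (3;(1)), (3;(1)), (3;(2))]


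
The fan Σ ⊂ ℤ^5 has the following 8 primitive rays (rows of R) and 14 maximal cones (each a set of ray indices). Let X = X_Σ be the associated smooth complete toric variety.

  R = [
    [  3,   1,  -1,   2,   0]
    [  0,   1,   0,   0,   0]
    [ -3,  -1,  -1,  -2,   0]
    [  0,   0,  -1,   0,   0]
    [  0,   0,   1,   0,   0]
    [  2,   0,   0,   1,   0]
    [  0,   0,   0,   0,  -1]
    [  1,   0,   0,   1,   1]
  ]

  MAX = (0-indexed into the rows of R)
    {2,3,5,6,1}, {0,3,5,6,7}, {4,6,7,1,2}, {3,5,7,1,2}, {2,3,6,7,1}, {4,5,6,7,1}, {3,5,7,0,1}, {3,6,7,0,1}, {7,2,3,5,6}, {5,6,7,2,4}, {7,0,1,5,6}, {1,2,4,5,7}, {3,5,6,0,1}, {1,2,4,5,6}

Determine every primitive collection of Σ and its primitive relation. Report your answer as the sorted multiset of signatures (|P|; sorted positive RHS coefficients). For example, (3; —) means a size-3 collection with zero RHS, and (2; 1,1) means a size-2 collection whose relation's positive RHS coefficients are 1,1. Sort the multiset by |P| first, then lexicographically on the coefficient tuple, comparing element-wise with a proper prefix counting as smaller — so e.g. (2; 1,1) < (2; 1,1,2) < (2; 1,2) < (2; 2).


Minimal non-faces — 5 found among 8 rays, 14 max cones:

  • {3,4}:  v_{3} + v_{4} = 0  →  sig = (2; —)
  • {0,4}:  v_{0} + v_{4} = v_{1} + v_{5} + v_{6} + v_{7}  →  sig = (2; 1,1,1,1)
  • {0,2}:  v_{0} + v_{2} = 2·v_{3}  →  sig = (2; 2)
  • {1,2,5,6,7}:  v_{1} + v_{2} + v_{5} + v_{6} + v_{7} = v_{3}  →  sig = (5; 1)
  • {1,3,5,6,7}:  v_{1} + v_{3} + v_{5} + v_{6} + v_{7} = v_{0}  →  sig = (5; 1)

so the primitive-relation signature multiset is
[(2; —), (2; 1,1,1,1), (2; 2), (5; 1), (5; 1)]


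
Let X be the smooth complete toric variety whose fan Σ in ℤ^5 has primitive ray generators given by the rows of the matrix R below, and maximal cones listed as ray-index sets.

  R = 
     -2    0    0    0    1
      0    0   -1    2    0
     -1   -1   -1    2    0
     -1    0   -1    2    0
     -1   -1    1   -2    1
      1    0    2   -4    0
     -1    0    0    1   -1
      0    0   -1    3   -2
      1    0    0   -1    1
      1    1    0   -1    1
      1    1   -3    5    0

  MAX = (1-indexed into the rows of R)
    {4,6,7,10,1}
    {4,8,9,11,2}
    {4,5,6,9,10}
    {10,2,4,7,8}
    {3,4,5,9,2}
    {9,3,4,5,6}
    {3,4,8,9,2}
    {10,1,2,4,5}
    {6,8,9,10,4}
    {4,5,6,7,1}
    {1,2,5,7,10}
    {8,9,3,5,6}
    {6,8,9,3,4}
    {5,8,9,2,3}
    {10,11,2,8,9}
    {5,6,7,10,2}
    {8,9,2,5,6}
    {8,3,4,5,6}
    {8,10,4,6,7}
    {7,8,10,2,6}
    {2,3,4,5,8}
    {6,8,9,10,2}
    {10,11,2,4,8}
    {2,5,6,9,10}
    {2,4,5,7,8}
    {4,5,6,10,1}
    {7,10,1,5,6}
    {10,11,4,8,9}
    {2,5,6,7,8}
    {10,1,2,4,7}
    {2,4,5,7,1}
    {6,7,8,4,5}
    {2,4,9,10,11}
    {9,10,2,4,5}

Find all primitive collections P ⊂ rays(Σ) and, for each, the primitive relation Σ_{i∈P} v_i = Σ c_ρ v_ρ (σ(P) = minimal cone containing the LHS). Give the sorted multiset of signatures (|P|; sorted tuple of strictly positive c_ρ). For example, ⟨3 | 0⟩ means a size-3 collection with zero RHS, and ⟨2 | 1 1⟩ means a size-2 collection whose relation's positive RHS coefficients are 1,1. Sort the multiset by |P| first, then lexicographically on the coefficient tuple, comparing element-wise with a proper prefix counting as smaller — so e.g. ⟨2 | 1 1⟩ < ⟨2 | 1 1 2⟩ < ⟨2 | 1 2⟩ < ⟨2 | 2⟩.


Primitive collections (18):

  • {7,9}:  v_{7} + v_{9} = 0 ; sig = ⟨2 | 0⟩
  • {1,8}:  v_{1} + v_{8} = v_{4} + v_{7} ; sig = ⟨2 | 1 1⟩
  • {3,10}:  v_{3} + v_{10} = v_{4} + v_{9} ; sig = ⟨2 | 1 1⟩
  • {1,9}:  v_{1} + v_{9} = v_{4} + v_{5} + v_{10} ; sig = ⟨2 | 1 1 1⟩
  • {3,7}:  v_{3} + v_{7} = v_{4} + v_{5} + v_{8} ; sig = ⟨2 | 1 1 1⟩
  • {5,11}:  v_{5} + v_{11} = v_{2} + v_{4} + v_{9} ; sig = ⟨2 | 1 1 1⟩
  • {6,11}:  v_{6} + v_{11} = v_{8} + v_{9} + v_{10} ; sig = ⟨2 | 1 1 1⟩
  • {7,11}:  v_{7} + v_{11} = v_{2} + v_{4} + v_{8} + v_{10} ; sig = ⟨2 | 1 1 1 1⟩
  • {1,11}:  v_{1} + v_{11} = v_{2} + 2·v_{4} + v_{10} ; sig = ⟨2 | 1 1 2⟩
  • {3,11}:  v_{3} + v_{11} = v_{2} + 2·v_{4} + v_{8} + 2·v_{9} ; sig = ⟨2 | 1 1 2 2⟩
  • {1,3}:  v_{1} + v_{3} = 2·v_{4} + v_{5} ; sig = ⟨2 | 1 2⟩
  • {2,4,6}:  v_{2} + v_{4} + v_{6} = 0 ; sig = ⟨3 | 0⟩
  • {5,8,10}:  v_{5} + v_{8} + v_{10} = 0 ; sig = ⟨3 | 0⟩
  • {1,2,6}:  v_{1} + v_{2} + v_{6} = v_{5} + v_{7} + v_{10} ; sig = ⟨3 | 1 1 1⟩
  • {2,3,6}:  v_{2} + v_{3} + v_{6} = v_{5} + v_{8} + v_{9} ; sig = ⟨3 | 1 1 1⟩
  • {4,5,7,10}:  v_{4} + v_{5} + v_{7} + v_{10} = v_{1} ; sig = ⟨4 | 1⟩
  • {4,5,8,9}:  v_{4} + v_{5} + v_{8} + v_{9} = v_{3} ; sig = ⟨4 | 1⟩
  • {2,4,8,9,10}:  v_{2} + v_{4} + v_{8} + v_{9} + v_{10} = v_{11} ; sig = ⟨5 | 1⟩

Signatures (|P|; sorted positive RHS coefficients), sorted:
[⟨2 | 0⟩, ⟨2 | 1 1⟩, ⟨2 | 1 1⟩, ⟨2 | 1 1 1⟩, ⟨2 | 1 1 1⟩, ⟨2 | 1 1 1⟩, ⟨2 | 1 1 1⟩, ⟨2 | 1 1 1 1⟩, ⟨2 | 1 1 2⟩, ⟨2 | 1 1 2 2⟩, ⟨2 | 1 2⟩, ⟨3 | 0⟩, ⟨3 | 0⟩, ⟨3 | 1 1 1⟩, ⟨3 | 1 1 1⟩, ⟨4 | 1⟩, ⟨4 | 1⟩, ⟨5 | 1⟩]


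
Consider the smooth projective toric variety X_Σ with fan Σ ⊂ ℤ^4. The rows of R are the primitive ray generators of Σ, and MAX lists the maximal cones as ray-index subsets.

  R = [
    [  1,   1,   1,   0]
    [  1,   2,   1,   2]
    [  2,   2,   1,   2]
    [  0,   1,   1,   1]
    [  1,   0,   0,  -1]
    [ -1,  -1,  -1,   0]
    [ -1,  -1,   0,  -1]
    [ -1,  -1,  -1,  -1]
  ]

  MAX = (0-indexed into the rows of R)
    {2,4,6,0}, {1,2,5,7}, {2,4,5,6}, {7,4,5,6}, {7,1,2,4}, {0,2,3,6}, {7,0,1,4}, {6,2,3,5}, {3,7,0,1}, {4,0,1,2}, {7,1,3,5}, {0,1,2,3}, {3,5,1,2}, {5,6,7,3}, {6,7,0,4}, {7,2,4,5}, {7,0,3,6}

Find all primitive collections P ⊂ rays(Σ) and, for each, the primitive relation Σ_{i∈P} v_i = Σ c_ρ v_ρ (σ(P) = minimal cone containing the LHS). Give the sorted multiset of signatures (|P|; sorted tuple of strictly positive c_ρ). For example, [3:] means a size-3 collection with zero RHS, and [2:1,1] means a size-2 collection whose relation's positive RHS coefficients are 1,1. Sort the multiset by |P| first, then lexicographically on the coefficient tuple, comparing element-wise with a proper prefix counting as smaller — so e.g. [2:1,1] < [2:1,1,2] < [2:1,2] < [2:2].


The 7 primitive collections of Σ (r=8, n=4):

  P = {0,5}:  v_{0} + v_{5} = 0  ⟹  sig = [2:]
  P = {1,6}:  v_{1} + v_{6} = v_{3}  ⟹  sig = [2:1]
  P = {3,4}:  v_{3} + v_{4} = v_{0}  ⟹  sig = [2:1]
  P = {2,6,7}:  v_{2} + v_{6} + v_{7} = 0  ⟹  sig = [3:]
  P = {2,3,7}:  v_{2} + v_{3} + v_{7} = v_{1}  ⟹  sig = [3:1]
  P = {0,2,7}:  v_{0} + v_{2} + v_{7} = v_{1} + v_{4}  ⟹  sig = [3:1,1]
  P = {1,4,5}:  v_{1} + v_{4} + v_{5} = v_{2} + v_{7}  ⟹  sig = [3:1,1]

Signatures (|P|; sorted positive RHS coefficients), sorted:
[[2:], [2:1], [2:1], [3:], [3:1], [3:1,1], [3:1,1]]


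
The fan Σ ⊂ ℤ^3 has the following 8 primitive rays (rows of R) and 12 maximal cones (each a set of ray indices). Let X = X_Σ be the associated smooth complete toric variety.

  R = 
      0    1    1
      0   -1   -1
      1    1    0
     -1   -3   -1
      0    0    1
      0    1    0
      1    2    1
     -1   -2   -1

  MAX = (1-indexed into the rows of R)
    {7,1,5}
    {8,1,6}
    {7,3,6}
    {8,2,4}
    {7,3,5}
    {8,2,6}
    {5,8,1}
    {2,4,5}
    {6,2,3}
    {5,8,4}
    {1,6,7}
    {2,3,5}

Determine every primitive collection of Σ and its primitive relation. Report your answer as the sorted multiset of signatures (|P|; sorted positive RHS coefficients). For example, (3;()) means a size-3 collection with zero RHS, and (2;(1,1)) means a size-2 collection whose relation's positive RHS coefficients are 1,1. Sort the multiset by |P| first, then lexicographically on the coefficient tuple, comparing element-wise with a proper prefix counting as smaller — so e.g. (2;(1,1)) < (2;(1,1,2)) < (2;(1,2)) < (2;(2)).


Primitive collections (11):

  • {1,2}:  v_{1} + v_{2} = 0 — sig = (2;())
  • {7,8}:  v_{7} + v_{8} = 0 — sig = (2;())
  • {1,3}:  v_{1} + v_{3} = v_{7} — sig = (2;(1))
  • {2,7}:  v_{2} + v_{7} = v_{3} — sig = (2;(1))
  • {3,8}:  v_{3} + v_{8} = v_{2} — sig = (2;(1))
  • {4,6}:  v_{4} + v_{6} = v_{8} — sig = (2;(1))
  • {5,6}:  v_{5} + v_{6} = v_{1} — sig = (2;(1))
  • {1,4}:  v_{1} + v_{4} = v_{5} + v_{8} — sig = (2;(1,1))
  • {4,7}:  v_{4} + v_{7} = v_{2} + v_{5} — sig = (2;(1,1))
  • {3,4}:  v_{3} + v_{4} = 2·v_{2} + v_{5} — sig = (2;(1,2))
  • {2,5,8}:  v_{2} + v_{5} + v_{8} = v_{4} — sig = (3;(1))

so the primitive-relation signature multiset is
[(2;()), (2;()), (2;(1)), (2;(1)), (2;(1)), (2;(1)), (2;(1)), (2;(1,1)), (2;(1,1)), (2;(1,2)), (3;(1))]


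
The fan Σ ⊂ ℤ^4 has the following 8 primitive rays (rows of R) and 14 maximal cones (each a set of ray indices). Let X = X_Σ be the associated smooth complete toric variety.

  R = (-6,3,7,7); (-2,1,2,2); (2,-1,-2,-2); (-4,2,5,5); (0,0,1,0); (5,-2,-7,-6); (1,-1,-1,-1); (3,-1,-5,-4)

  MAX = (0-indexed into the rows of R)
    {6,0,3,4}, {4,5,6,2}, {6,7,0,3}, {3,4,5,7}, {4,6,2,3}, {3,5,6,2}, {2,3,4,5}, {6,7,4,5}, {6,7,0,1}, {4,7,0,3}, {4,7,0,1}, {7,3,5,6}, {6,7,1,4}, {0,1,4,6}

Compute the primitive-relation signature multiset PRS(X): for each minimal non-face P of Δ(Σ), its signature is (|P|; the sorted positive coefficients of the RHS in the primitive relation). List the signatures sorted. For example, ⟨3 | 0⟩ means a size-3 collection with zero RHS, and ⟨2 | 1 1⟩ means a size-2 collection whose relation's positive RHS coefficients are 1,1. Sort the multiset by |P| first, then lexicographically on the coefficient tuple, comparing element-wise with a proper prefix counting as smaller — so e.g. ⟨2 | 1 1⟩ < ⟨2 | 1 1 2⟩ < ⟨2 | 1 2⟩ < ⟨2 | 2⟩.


Δ(Σ) — 8 vertices, 9 min non-faces:

  P={1,2}:  v_{1} + v_{2} = 0 ; sig = ⟨2 | 0⟩
  P={0,2}:  v_{0} + v_{2} = v_{3} ; sig = ⟨2 | 1⟩
  P={1,3}:  v_{1} + v_{3} = v_{0} ; sig = ⟨2 | 1⟩
  P={1,5}:  v_{1} + v_{5} = v_{7} ; sig = ⟨2 | 1⟩
  P={2,7}:  v_{2} + v_{7} = v_{5} ; sig = ⟨2 | 1⟩
  P={0,5}:  v_{0} + v_{5} = v_{3} + v_{7} ; sig = ⟨2 | 1 1⟩
  P={3,4,6,7}:  v_{3} + v_{4} + v_{6} + v_{7} = 0 ; sig = ⟨4 | 0⟩
  P={0,4,6,7}:  v_{0} + v_{4} + v_{6} + v_{7} = v_{1} ; sig = ⟨4 | 1⟩
  P={3,4,5,6}:  v_{3} + v_{4} + v_{5} + v_{6} = v_{2} ; sig = ⟨4 | 1⟩

Hence PRS(X_Σ) =
{ ⟨2 | 0⟩,  ⟨2 | 1⟩ ×4,  ⟨2 | 1 1⟩,  ⟨4 | 0⟩,  ⟨4 | 1⟩ ×2 }


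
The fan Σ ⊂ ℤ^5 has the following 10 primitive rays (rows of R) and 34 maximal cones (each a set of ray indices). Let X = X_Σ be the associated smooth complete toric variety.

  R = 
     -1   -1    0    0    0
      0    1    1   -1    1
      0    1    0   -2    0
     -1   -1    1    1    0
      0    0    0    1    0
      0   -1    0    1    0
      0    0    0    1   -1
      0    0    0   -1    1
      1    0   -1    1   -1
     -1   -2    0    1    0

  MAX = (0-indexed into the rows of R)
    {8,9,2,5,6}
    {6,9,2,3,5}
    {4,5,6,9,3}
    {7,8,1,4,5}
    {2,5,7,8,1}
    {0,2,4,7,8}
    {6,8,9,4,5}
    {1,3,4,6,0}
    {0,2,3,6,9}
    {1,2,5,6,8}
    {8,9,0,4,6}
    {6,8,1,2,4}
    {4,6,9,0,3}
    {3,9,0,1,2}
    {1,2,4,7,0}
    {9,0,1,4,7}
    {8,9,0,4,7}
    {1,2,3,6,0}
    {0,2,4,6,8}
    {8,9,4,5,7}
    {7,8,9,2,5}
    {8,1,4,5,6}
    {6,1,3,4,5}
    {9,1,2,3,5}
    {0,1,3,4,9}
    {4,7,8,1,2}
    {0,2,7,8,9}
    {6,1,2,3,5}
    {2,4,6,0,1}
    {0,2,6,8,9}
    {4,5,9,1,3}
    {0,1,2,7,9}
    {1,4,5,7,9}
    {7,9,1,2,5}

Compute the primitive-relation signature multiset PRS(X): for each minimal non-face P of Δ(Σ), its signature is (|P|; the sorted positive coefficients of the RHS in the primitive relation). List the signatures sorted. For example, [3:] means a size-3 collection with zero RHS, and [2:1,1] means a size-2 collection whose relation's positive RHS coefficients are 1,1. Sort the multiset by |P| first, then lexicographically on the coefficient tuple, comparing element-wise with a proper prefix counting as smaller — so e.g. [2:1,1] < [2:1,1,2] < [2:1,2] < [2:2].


10 minimal non-faces of Δ(Σ) (on 10 rays):

  • {6,7}:  v_{6} + v_{7} = 0  so sig = [2:]
  • {0,5}:  v_{0} + v_{5} = v_{9}  so sig = [2:1]
  • {3,7}:  v_{3} + v_{7} = v_{1} + v_{9}  so sig = [2:1,1]
  • {3,8}:  v_{3} + v_{8} = v_{5} + v_{6}  so sig = [2:1,1]
  • {0,1,8}:  v_{0} + v_{1} + v_{8} = 0  so sig = [3:]
  • {2,4,5}:  v_{2} + v_{4} + v_{5} = 0  so sig = [3:]
  • {1,6,9}:  v_{1} + v_{6} + v_{9} = v_{3}  so sig = [3:1]
  • {1,8,9}:  v_{1} + v_{8} + v_{9} = v_{5}  so sig = [3:1]
  • {2,4,9}:  v_{2} + v_{4} + v_{9} = v_{0}  so sig = [3:1]
  • {2,3,4}:  v_{2} + v_{3} + v_{4} = v_{0} + v_{1} + v_{6}  so sig = [3:1,1,1]

Signatures (|P|; sorted positive RHS coefficients), sorted:
{ [2:],  [2:1],  [2:1,1] ×2,  [3:] ×2,  [3:1] ×3,  [3:1,1,1] }


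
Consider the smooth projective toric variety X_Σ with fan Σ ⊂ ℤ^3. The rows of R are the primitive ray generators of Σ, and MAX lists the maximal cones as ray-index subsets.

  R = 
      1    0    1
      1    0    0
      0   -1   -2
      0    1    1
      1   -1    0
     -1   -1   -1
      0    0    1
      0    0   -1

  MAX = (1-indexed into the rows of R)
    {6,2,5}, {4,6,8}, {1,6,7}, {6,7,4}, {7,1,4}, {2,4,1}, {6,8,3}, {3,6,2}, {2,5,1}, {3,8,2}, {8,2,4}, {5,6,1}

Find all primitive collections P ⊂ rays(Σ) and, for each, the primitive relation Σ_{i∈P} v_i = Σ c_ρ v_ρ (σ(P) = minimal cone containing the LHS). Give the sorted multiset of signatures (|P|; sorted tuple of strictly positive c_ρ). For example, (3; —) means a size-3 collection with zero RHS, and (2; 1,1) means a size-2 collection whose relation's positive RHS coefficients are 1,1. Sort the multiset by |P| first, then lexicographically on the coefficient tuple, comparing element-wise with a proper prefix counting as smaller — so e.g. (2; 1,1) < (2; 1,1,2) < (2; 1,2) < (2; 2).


The 14 primitive collections of Σ (r=8, n=3):

  P={7,8}:  v_{7} + v_{8} = 0 — sig = (2; —)
  P={1,8}:  v_{1} + v_{8} = v_{2} — sig = (2; 1)
  P={2,7}:  v_{2} + v_{7} = v_{1} — sig = (2; 1)
  P={3,4}:  v_{3} + v_{4} = v_{8} — sig = (2; 1)
  P={4,5}:  v_{4} + v_{5} = v_{1} — sig = (2; 1)
  P={3,7}:  v_{3} + v_{7} = v_{2} + v_{6} — sig = (2; 1,1)
  P={1,3}:  v_{1} + v_{3} = 2·v_{2} + v_{6} — sig = (2; 1,2)
  P={5,7}:  v_{5} + v_{7} = 2·v_{1} + v_{6} — sig = (2; 1,2)
  P={5,8}:  v_{5} + v_{8} = 2·v_{2} + v_{6} — sig = (2; 1,2)
  P={3,5}:  v_{3} + v_{5} = 3·v_{2} + 2·v_{6} — sig = (2; 2,3)
  P={2,4,6}:  v_{2} + v_{4} + v_{6} = 0 — sig = (3; —)
  P={1,2,6}:  v_{1} + v_{2} + v_{6} = v_{5} — sig = (3; 1)
  P={1,4,6}:  v_{1} + v_{4} + v_{6} = v_{7} — sig = (3; 1)
  P={2,6,8}:  v_{2} + v_{6} + v_{8} = v_{3} — sig = (3; 1)

Signatures (|P|; sorted positive RHS coefficients), sorted:
{ (2; —),  (2; 1) ×4,  (2; 1,1),  (2; 1,2) ×3,  (2; 2,3),  (3; —),  (3; 1) ×3 }


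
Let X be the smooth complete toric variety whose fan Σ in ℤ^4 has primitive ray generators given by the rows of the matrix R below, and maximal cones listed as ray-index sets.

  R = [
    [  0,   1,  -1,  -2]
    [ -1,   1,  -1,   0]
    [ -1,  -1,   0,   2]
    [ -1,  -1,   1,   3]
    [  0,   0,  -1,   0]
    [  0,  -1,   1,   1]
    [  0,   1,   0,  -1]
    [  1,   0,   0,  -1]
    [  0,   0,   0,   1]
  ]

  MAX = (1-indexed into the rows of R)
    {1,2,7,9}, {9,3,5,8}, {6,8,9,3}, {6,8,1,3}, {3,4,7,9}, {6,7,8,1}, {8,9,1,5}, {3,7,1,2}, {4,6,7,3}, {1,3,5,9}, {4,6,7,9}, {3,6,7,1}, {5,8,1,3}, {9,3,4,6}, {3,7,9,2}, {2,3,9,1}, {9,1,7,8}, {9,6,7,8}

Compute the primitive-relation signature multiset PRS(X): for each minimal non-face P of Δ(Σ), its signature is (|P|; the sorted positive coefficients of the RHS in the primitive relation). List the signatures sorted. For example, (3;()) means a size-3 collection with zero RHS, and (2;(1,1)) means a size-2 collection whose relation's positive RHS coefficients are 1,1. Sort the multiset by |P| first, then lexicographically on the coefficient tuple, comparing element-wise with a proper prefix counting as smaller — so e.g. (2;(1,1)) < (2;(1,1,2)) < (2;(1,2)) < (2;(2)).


|primitive collections| = 14. Relations:

  P = {1,4}:  v_{1} + v_{4} = v_{3} + v_{7}  ⇒ sig = (2;(1,1))
  P = {2,6}:  v_{2} + v_{6} = v_{3} + v_{7}  ⇒ sig = (2;(1,1))
  P = {2,8}:  v_{2} + v_{8} = v_{1} + v_{9}  ⇒ sig = (2;(1,1))
  P = {4,5}:  v_{4} + v_{5} = v_{3} + v_{9}  ⇒ sig = (2;(1,1))
  P = {4,8}:  v_{4} + v_{8} = v_{6} + v_{9}  ⇒ sig = (2;(1,1))
  P = {5,6}:  v_{5} + v_{6} = v_{3} + v_{8}  ⇒ sig = (2;(1,1))
  P = {5,7}:  v_{5} + v_{7} = v_{1} + v_{9}  ⇒ sig = (2;(1,1))
  P = {2,4}:  v_{2} + v_{4} = 2·v_{3} + 2·v_{7} + v_{9}  ⇒ sig = (2;(1,2,2))
  P = {2,5}:  v_{2} + v_{5} = 2·v_{1} + v_{3} + 2·v_{9}  ⇒ sig = (2;(1,2,2))
  P = {1,6,9}:  v_{1} + v_{6} + v_{9} = 0  ⇒ sig = (3;())
  P = {3,7,8}:  v_{3} + v_{7} + v_{8} = 0  ⇒ sig = (3;())
  P = {1,3,7,9}:  v_{1} + v_{3} + v_{7} + v_{9} = v_{2}  ⇒ sig = (4;(1))
  P = {1,3,8,9}:  v_{1} + v_{3} + v_{8} + v_{9} = v_{5}  ⇒ sig = (4;(1))
  P = {3,6,7,9}:  v_{3} + v_{6} + v_{7} + v_{9} = v_{4}  ⇒ sig = (4;(1))

Sorted signature multiset PRS(X):
    |P|=2: 9 collections, coeffs (1,1), (1,1), (1,1), (1,1), (1,1), (1,1), (1,1), (1,2,2), (1,2,2)
    |P|=3: 2 collections, coeffs (), ()
    |P|=4: 3 collections, coeffs (1), (1), (1)


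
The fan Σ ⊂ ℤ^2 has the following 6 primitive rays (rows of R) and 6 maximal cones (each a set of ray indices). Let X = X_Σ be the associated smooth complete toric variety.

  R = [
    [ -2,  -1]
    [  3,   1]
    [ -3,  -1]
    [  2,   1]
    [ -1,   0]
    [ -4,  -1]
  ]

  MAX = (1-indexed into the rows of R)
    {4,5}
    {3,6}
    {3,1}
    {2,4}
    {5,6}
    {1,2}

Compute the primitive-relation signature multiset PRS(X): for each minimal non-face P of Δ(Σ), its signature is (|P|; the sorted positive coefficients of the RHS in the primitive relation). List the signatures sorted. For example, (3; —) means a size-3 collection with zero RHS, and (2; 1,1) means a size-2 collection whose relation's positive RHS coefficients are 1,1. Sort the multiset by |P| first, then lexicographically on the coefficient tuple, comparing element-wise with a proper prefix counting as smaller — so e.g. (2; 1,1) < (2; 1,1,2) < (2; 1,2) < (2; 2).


9 collections generate NE(X_Σ); each relation:

  {1,4}:  v_{1} + v_{4} = 0  ⇒ sig = (2; —)
  {2,3}:  v_{2} + v_{3} = 0  ⇒ sig = (2; —)
  {1,5}:  v_{1} + v_{5} = v_{3}  ⇒ sig = (2; 1)
  {2,5}:  v_{2} + v_{5} = v_{4}  ⇒ sig = (2; 1)
  {2,6}:  v_{2} + v_{6} = v_{5}  ⇒ sig = (2; 1)
  {3,4}:  v_{3} + v_{4} = v_{5}  ⇒ sig = (2; 1)
  {3,5}:  v_{3} + v_{5} = v_{6}  ⇒ sig = (2; 1)
  {1,6}:  v_{1} + v_{6} = 2·v_{3}  ⇒ sig = (2; 2)
  {4,6}:  v_{4} + v_{6} = 2·v_{5}  ⇒ sig = (2; 2)

Sorted signature multiset PRS(X):
{ (2; —) ×2,  (2; 1) ×5,  (2; 2) ×2 }


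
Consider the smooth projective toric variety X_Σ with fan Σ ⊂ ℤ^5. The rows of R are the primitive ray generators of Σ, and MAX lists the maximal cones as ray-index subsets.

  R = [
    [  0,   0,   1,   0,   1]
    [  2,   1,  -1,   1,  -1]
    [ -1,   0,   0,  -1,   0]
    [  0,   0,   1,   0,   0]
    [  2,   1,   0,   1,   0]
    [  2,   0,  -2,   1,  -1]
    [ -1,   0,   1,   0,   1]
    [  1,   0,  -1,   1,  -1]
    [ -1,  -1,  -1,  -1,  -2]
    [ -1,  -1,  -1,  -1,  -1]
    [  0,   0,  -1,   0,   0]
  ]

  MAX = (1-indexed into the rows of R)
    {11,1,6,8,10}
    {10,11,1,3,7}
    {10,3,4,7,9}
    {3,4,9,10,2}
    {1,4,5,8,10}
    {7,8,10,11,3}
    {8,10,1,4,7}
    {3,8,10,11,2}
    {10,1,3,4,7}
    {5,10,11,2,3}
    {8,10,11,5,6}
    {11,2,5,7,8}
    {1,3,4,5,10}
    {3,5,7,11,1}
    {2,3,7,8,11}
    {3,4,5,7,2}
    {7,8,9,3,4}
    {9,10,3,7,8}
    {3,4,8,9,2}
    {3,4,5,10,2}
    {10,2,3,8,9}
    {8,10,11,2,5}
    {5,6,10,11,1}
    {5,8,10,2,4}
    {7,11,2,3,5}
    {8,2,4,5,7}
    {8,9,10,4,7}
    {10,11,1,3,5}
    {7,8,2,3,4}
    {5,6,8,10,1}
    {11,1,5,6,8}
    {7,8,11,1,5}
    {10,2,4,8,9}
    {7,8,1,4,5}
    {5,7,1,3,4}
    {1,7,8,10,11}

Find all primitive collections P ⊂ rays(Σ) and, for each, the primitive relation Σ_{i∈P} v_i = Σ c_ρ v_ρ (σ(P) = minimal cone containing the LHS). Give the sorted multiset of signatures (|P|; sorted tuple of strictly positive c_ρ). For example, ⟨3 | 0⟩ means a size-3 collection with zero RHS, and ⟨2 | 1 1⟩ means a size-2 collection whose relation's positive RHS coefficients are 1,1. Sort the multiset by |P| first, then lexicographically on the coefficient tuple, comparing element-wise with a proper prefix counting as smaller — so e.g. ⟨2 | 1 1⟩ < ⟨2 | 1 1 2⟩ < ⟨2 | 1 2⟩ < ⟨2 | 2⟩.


The 17 primitive collections of Σ (r=11, n=5):

  P = {4,11}:  v_{4} + v_{11} = 0  ⟹  sig = ⟨2 | 0⟩
  P = {1,2}:  v_{1} + v_{2} = v_{5}  ⟹  sig = ⟨2 | 1⟩
  P = {1,9}:  v_{1} + v_{9} = v_{4} + v_{10}  ⟹  sig = ⟨2 | 1 1⟩
  P = {3,6}:  v_{3} + v_{6} = v_{5} + v_{10} + v_{11}  ⟹  sig = ⟨2 | 1 1 1⟩
  P = {5,9}:  v_{5} + v_{9} = v_{2} + v_{4} + v_{10}  ⟹  sig = ⟨2 | 1 1 1⟩
  P = {6,7}:  v_{6} + v_{7} = v_{1} + v_{8} + v_{11}  ⟹  sig = ⟨2 | 1 1 1⟩
  P = {9,11}:  v_{9} + v_{11} = v_{3} + v_{8} + v_{10}  ⟹  sig = ⟨2 | 1 1 1⟩
  P = {4,6}:  v_{4} + v_{6} = v_{1} + v_{5} + v_{8} + v_{10}  ⟹  sig = ⟨2 | 1 1 1 1⟩
  P = {2,6}:  v_{2} + v_{6} = 2·v_{5} + v_{8} + v_{10} + v_{11}  ⟹  sig = ⟨2 | 1 1 1 2⟩
  P = {6,9}:  v_{6} + v_{9} = v_{5} + v_{8} + 2·v_{10}  ⟹  sig = ⟨2 | 1 1 2⟩
  P = {1,3,8}:  v_{1} + v_{3} + v_{8} = 0  ⟹  sig = ⟨3 | 0⟩
  P = {5,7,10}:  v_{5} + v_{7} + v_{10} = 0  ⟹  sig = ⟨3 | 0⟩
  P = {3,5,8}:  v_{3} + v_{5} + v_{8} = v_{2}  ⟹  sig = ⟨3 | 1⟩
  P = {2,7,10}:  v_{2} + v_{7} + v_{10} = v_{3} + v_{8}  ⟹  sig = ⟨3 | 1 1⟩
  P = {2,7,9}:  v_{2} + v_{7} + v_{9} = 2·v_{3} + v_{4} + 2·v_{8}  ⟹  sig = ⟨3 | 1 2 2⟩
  P = {3,4,8,10}:  v_{3} + v_{4} + v_{8} + v_{10} = v_{9}  ⟹  sig = ⟨4 | 1⟩
  P = {1,5,8,10,11}:  v_{1} + v_{5} + v_{8} + v_{10} + v_{11} = v_{6}  ⟹  sig = ⟨5 | 1⟩

Hence PRS(X_Σ) =
    ⟨2 | 0⟩
    ⟨2 | 1⟩
    ⟨2 | 1 1⟩
    ⟨2 | 1 1 1⟩
    ⟨2 | 1 1 1⟩
    ⟨2 | 1 1 1⟩
    ⟨2 | 1 1 1⟩
    ⟨2 | 1 1 1 1⟩
    ⟨2 | 1 1 1 2⟩
    ⟨2 | 1 1 2⟩
    ⟨3 | 0⟩
    ⟨3 | 0⟩
    ⟨3 | 1⟩
    ⟨3 | 1 1⟩
    ⟨3 | 1 2 2⟩
    ⟨4 | 1⟩
    ⟨5 | 1⟩


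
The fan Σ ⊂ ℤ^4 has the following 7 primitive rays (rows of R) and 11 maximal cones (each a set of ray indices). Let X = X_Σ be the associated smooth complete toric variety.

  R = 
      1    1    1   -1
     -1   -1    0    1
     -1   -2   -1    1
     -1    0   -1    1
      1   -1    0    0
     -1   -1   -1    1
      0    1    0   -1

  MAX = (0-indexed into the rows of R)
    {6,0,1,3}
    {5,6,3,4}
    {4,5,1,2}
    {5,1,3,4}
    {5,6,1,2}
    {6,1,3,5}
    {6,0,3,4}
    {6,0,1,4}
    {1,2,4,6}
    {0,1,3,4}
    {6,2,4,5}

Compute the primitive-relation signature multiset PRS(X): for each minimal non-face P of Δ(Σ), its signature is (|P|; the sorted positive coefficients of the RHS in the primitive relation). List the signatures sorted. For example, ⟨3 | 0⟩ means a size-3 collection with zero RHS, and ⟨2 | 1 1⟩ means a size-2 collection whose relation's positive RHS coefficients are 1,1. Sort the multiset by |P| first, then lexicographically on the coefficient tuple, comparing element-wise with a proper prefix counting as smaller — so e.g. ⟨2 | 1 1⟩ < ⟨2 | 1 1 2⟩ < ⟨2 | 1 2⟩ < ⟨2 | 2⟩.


5 collections generate NE(X_Σ); each relation:

  P={0,5}:  v_{0} + v_{5} = 0  ⇒ sig = ⟨2 | 0⟩
  P={0,2}:  v_{0} + v_{2} = v_{1} + v_{4} + v_{6}  ⇒ sig = ⟨2 | 1 1 1⟩
  P={2,3}:  v_{2} + v_{3} = 2·v_{5}  ⇒ sig = ⟨2 | 2⟩
  P={1,3,4,6}:  v_{1} + v_{3} + v_{4} + v_{6} = v_{5}  ⇒ sig = ⟨4 | 1⟩
  P={1,4,5,6}:  v_{1} + v_{4} + v_{5} + v_{6} = v_{2}  ⇒ sig = ⟨4 | 1⟩

Signatures (|P|; sorted positive RHS coefficients), sorted:
[⟨2 | 0⟩, ⟨2 | 1 1 1⟩, ⟨2 | 2⟩, ⟨4 | 1⟩, ⟨4 | 1⟩]


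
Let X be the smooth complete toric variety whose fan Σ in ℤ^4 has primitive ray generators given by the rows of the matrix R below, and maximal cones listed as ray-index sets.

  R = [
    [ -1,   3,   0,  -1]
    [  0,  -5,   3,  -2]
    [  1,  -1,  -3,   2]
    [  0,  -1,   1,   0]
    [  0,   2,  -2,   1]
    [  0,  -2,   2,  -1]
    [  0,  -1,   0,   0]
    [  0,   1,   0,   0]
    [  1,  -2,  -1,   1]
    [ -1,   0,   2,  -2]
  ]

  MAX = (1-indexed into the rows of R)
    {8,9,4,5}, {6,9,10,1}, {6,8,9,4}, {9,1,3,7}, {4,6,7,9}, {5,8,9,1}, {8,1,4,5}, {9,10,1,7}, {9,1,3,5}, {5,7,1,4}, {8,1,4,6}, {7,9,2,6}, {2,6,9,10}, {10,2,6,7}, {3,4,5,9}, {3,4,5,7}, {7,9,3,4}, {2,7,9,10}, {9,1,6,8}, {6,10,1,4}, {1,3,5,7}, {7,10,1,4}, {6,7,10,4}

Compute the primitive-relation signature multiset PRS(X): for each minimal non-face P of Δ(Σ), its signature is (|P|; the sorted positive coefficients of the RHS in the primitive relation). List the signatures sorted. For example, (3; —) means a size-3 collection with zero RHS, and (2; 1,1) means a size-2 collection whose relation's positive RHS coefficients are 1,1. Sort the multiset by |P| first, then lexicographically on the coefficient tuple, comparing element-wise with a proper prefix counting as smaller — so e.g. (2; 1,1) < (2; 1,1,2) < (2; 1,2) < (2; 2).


18 minimal non-faces of Δ(Σ) (on 10 rays):

  {5,6}:  v_{5} + v_{6} = 0 — sig = (2; —)
  {7,8}:  v_{7} + v_{8} = 0 — sig = (2; —)
  {3,6}:  v_{3} + v_{6} = v_{7} + v_{9} — sig = (2; 1,1)
  {3,8}:  v_{3} + v_{8} = v_{5} + v_{9} — sig = (2; 1,1)
  {5,10}:  v_{5} + v_{10} = v_{1} + v_{7} — sig = (2; 1,1)
  {8,10}:  v_{8} + v_{10} = v_{1} + v_{6} — sig = (2; 1,1)
  {2,5}:  v_{2} + v_{5} = v_{7} + v_{9} + v_{10} — sig = (2; 1,1,1)
  {2,8}:  v_{2} + v_{8} = v_{6} + v_{9} + v_{10} — sig = (2; 1,1,1)
  {3,10}:  v_{3} + v_{10} = v_{1} + 2·v_{7} + v_{9} — sig = (2; 1,1,2)
  {1,2}:  v_{1} + v_{2} = v_{9} + 2·v_{10} — sig = (2; 1,2)
  {2,3}:  v_{2} + v_{3} = 2·v_{7} + 2·v_{9} + v_{10} — sig = (2; 1,2,2)
  {2,4}:  v_{2} + v_{4} = 2·v_{6} + 2·v_{7} — sig = (2; 2,2)
  {1,4,9}:  v_{1} + v_{4} + v_{9} = 0 — sig = (3; —)
  {1,6,7}:  v_{1} + v_{6} + v_{7} = v_{10} — sig = (3; 1)
  {5,7,9}:  v_{5} + v_{7} + v_{9} = v_{3} — sig = (3; 1)
  {1,3,4}:  v_{1} + v_{3} + v_{4} = v_{5} + v_{7} — sig = (3; 1,1)
  {4,9,10}:  v_{4} + v_{9} + v_{10} = v_{6} + v_{7} — sig = (3; 1,1)
  {6,7,9,10}:  v_{6} + v_{7} + v_{9} + v_{10} = v_{2} — sig = (4; 1)

Signatures (|P|; sorted positive RHS coefficients), sorted:
    (2; —)
    (2; —)
    (2; 1,1)
    (2; 1,1)
    (2; 1,1)
    (2; 1,1)
    (2; 1,1,1)
    (2; 1,1,1)
    (2; 1,1,2)
    (2; 1,2)
    (2; 1,2,2)
    (2; 2,2)
    (3; —)
    (3; 1)
    (3; 1)
    (3; 1,1)
    (3; 1,1)
    (4; 1)


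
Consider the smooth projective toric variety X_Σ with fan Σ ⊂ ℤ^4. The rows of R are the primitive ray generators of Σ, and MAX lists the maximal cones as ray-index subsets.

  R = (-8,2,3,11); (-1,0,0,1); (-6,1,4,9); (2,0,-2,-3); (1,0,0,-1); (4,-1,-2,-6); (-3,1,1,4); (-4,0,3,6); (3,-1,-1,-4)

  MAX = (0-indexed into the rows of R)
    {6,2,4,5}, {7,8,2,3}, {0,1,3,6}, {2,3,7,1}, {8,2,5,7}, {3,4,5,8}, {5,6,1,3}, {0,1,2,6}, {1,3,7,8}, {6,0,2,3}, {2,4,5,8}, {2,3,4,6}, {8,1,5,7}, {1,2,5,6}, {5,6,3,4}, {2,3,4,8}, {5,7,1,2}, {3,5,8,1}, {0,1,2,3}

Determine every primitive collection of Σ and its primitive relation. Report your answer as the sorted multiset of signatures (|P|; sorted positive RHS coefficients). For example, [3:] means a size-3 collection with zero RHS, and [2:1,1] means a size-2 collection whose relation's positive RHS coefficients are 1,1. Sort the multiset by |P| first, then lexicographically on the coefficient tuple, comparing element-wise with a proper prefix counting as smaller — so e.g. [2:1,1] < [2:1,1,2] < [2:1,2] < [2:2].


Σ has 12 primitive collections:

  {1,4}:  v_{1} + v_{4} = 0  ⇒ sig = [2:]
  {6,8}:  v_{6} + v_{8} = 0  ⇒ sig = [2:]
  {0,5}:  v_{0} + v_{5} = v_{1} + v_{6}  ⇒ sig = [2:1,1]
  {4,7}:  v_{4} + v_{7} = v_{2} + v_{8}  ⇒ sig = [2:1,1]
  {6,7}:  v_{6} + v_{7} = v_{1} + v_{2}  ⇒ sig = [2:1,1]
  {0,4}:  v_{0} + v_{4} = v_{2} + v_{3} + v_{6}  ⇒ sig = [2:1,1,1]
  {0,8}:  v_{0} + v_{8} = v_{1} + v_{2} + v_{3}  ⇒ sig = [2:1,1,1]
  {0,7}:  v_{0} + v_{7} = 2·v_{1} + 2·v_{2} + v_{3}  ⇒ sig = [2:1,2,2]
  {2,3,5}:  v_{2} + v_{3} + v_{5} = 0  ⇒ sig = [3:]
  {1,2,8}:  v_{1} + v_{2} + v_{8} = v_{7}  ⇒ sig = [3:1]
  {3,5,7}:  v_{3} + v_{5} + v_{7} = v_{1} + v_{8}  ⇒ sig = [3:1,1]
  {1,2,3,6}:  v_{1} + v_{2} + v_{3} + v_{6} = v_{0}  ⇒ sig = [4:1]

so the primitive-relation signature multiset is
{ [2:] ×2,  [2:1,1] ×3,  [2:1,1,1] ×2,  [2:1,2,2],  [3:],  [3:1],  [3:1,1],  [4:1] }


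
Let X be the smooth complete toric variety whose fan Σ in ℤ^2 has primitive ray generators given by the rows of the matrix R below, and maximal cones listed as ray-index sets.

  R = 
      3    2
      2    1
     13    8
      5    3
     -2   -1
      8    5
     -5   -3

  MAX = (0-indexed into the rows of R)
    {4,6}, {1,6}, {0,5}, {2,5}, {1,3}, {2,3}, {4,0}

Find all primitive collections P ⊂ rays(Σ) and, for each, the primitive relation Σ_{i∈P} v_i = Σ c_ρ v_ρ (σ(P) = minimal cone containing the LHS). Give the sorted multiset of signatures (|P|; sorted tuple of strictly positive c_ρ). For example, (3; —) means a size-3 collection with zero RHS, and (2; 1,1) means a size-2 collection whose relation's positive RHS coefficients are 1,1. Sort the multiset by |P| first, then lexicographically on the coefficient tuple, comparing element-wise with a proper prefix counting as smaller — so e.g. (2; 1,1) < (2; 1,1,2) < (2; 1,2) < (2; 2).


|primitive collections| = 14. Relations:

  P={1,4}:  v_{1} + v_{4} = 0  ⟹  sig = (2; —)
  P={3,6}:  v_{3} + v_{6} = 0  ⟹  sig = (2; —)
  P={0,1}:  v_{0} + v_{1} = v_{3}  ⟹  sig = (2; 1)
  P={0,3}:  v_{0} + v_{3} = v_{5}  ⟹  sig = (2; 1)
  P={0,6}:  v_{0} + v_{6} = v_{4}  ⟹  sig = (2; 1)
  P={2,6}:  v_{2} + v_{6} = v_{5}  ⟹  sig = (2; 1)
  P={3,4}:  v_{3} + v_{4} = v_{0}  ⟹  sig = (2; 1)
  P={3,5}:  v_{3} + v_{5} = v_{2}  ⟹  sig = (2; 1)
  P={5,6}:  v_{5} + v_{6} = v_{0}  ⟹  sig = (2; 1)
  P={2,4}:  v_{2} + v_{4} = v_{0} + v_{5}  ⟹  sig = (2; 1,1)
  P={0,2}:  v_{0} + v_{2} = 2·v_{5}  ⟹  sig = (2; 2)
  P={1,5}:  v_{1} + v_{5} = 2·v_{3}  ⟹  sig = (2; 2)
  P={4,5}:  v_{4} + v_{5} = 2·v_{0}  ⟹  sig = (2; 2)
  P={1,2}:  v_{1} + v_{2} = 3·v_{3}  ⟹  sig = (2; 3)

Signatures (|P|; sorted positive RHS coefficients), sorted:
    (2; —)
    (2; —)
    (2; 1)
    (2; 1)
    (2; 1)
    (2; 1)
    (2; 1)
    (2; 1)
    (2; 1)
    (2; 1,1)
    (2; 2)
    (2; 2)
    (2; 2)
    (2; 3)


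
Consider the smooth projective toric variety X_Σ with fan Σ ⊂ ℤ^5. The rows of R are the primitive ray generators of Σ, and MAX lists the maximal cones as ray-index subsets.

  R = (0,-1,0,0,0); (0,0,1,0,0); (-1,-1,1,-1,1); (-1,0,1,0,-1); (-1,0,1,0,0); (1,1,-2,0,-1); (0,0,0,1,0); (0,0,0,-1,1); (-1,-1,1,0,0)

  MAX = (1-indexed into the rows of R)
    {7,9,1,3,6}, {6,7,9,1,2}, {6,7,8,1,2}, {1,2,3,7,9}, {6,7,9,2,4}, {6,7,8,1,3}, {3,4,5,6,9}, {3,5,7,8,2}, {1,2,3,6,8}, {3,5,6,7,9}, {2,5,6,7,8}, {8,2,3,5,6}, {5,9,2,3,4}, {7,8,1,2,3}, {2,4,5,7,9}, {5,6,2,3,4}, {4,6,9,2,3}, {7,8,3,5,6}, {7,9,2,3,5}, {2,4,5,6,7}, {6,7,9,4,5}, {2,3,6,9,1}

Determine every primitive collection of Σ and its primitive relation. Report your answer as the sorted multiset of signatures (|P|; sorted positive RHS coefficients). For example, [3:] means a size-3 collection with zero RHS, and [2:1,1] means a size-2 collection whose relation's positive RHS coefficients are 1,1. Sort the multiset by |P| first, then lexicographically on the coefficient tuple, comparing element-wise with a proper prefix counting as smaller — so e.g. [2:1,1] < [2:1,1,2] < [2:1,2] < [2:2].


Σ has 7 primitive collections:

  • {1,5}:  v_{1} + v_{5} = v_{9}  →  sig = [2:1]
  • {8,9}:  v_{8} + v_{9} = v_{3}  →  sig = [2:1]
  • {4,8}:  v_{4} + v_{8} = v_{2} + v_{3} + v_{5} + v_{6}  →  sig = [2:1,1,1,1]
  • {1,4}:  v_{1} + v_{4} = v_{2} + v_{6} + 2·v_{9}  →  sig = [2:1,1,2]
  • {3,4,7}:  v_{3} + v_{4} + v_{7} = v_{5} + v_{9}  →  sig = [3:1,1]
  • {2,3,6,7}:  v_{2} + v_{3} + v_{6} + v_{7} = 0  →  sig = [4:]
  • {2,5,6,9}:  v_{2} + v_{5} + v_{6} + v_{9} = v_{4}  →  sig = [4:1]

so the primitive-relation signature multiset is
    |P|=2: 4 collections, coeffs (1), (1), (1,1,1,1), (1,1,2)
    |P|=3: 1 collection, coeffs (1,1)
    |P|=4: 2 collections, coeffs (), (1)


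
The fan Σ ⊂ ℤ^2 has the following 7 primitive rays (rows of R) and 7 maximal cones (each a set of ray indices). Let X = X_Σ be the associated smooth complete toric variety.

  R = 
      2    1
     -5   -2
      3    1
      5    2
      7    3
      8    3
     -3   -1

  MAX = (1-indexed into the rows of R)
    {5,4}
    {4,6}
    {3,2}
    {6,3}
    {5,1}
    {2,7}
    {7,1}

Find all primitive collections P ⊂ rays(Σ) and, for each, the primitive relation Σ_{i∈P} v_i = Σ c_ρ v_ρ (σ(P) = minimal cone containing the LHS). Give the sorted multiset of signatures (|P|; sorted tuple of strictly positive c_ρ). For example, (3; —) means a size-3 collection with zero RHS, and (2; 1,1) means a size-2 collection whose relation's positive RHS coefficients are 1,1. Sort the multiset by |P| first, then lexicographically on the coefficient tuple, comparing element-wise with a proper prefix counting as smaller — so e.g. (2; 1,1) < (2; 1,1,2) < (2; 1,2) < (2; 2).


Minimal non-faces — 14 found among 7 rays, 7 max cones:

  P={2,4}:  v_{2} + v_{4} = 0  ⟹  sig = (2; —)
  P={3,7}:  v_{3} + v_{7} = 0  ⟹  sig = (2; —)
  P={1,2}:  v_{1} + v_{2} = v_{7}  ⟹  sig = (2; 1)
  P={1,3}:  v_{1} + v_{3} = v_{4}  ⟹  sig = (2; 1)
  P={1,4}:  v_{1} + v_{4} = v_{5}  ⟹  sig = (2; 1)
  P={2,5}:  v_{2} + v_{5} = v_{1}  ⟹  sig = (2; 1)
  P={2,6}:  v_{2} + v_{6} = v_{3}  ⟹  sig = (2; 1)
  P={3,4}:  v_{3} + v_{4} = v_{6}  ⟹  sig = (2; 1)
  P={4,7}:  v_{4} + v_{7} = v_{1}  ⟹  sig = (2; 1)
  P={6,7}:  v_{6} + v_{7} = v_{4}  ⟹  sig = (2; 1)
  P={1,6}:  v_{1} + v_{6} = 2·v_{4}  ⟹  sig = (2; 2)
  P={3,5}:  v_{3} + v_{5} = 2·v_{4}  ⟹  sig = (2; 2)
  P={5,7}:  v_{5} + v_{7} = 2·v_{1}  ⟹  sig = (2; 2)
  P={5,6}:  v_{5} + v_{6} = 3·v_{4}  ⟹  sig = (2; 3)

so the primitive-relation signature multiset is
    (2; —)
    (2; —)
    (2; 1)
    (2; 1)
    (2; 1)
    (2; 1)
    (2; 1)
    (2; 1)
    (2; 1)
    (2; 1)
    (2; 2)
    (2; 2)
    (2; 2)
    (2; 3)


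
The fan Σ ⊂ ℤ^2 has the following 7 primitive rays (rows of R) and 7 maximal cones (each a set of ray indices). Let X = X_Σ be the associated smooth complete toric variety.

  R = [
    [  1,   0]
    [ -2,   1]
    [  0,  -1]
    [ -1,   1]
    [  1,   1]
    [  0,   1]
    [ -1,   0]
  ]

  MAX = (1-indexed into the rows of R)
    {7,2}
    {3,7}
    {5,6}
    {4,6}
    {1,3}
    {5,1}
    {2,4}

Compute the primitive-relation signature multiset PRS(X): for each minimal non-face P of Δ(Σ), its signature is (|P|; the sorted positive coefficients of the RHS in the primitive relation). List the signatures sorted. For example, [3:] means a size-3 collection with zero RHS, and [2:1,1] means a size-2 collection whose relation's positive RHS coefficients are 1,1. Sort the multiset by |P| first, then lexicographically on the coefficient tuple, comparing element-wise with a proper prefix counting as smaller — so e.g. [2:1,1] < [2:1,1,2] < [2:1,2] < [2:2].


|primitive collections| = 14. Relations:

  • {1,7}:  v_{1} + v_{7} = 0  →  sig = [2:]
  • {3,6}:  v_{3} + v_{6} = 0  →  sig = [2:]
  • {1,2}:  v_{1} + v_{2} = v_{4}  →  sig = [2:1]
  • {1,4}:  v_{1} + v_{4} = v_{6}  →  sig = [2:1]
  • {1,6}:  v_{1} + v_{6} = v_{5}  →  sig = [2:1]
  • {3,4}:  v_{3} + v_{4} = v_{7}  →  sig = [2:1]
  • {3,5}:  v_{3} + v_{5} = v_{1}  →  sig = [2:1]
  • {4,7}:  v_{4} + v_{7} = v_{2}  →  sig = [2:1]
  • {5,7}:  v_{5} + v_{7} = v_{6}  →  sig = [2:1]
  • {6,7}:  v_{6} + v_{7} = v_{4}  →  sig = [2:1]
  • {2,5}:  v_{2} + v_{5} = v_{4} + v_{6}  →  sig = [2:1,1]
  • {2,3}:  v_{2} + v_{3} = 2·v_{7}  →  sig = [2:2]
  • {2,6}:  v_{2} + v_{6} = 2·v_{4}  →  sig = [2:2]
  • {4,5}:  v_{4} + v_{5} = 2·v_{6}  →  sig = [2:2]

Hence PRS(X_Σ) =
    |P|=2: 14 collections, coeffs (), (), (1), (1), (1), (1), (1), (1), (1), (1), (1,1), (2), (2), (2)


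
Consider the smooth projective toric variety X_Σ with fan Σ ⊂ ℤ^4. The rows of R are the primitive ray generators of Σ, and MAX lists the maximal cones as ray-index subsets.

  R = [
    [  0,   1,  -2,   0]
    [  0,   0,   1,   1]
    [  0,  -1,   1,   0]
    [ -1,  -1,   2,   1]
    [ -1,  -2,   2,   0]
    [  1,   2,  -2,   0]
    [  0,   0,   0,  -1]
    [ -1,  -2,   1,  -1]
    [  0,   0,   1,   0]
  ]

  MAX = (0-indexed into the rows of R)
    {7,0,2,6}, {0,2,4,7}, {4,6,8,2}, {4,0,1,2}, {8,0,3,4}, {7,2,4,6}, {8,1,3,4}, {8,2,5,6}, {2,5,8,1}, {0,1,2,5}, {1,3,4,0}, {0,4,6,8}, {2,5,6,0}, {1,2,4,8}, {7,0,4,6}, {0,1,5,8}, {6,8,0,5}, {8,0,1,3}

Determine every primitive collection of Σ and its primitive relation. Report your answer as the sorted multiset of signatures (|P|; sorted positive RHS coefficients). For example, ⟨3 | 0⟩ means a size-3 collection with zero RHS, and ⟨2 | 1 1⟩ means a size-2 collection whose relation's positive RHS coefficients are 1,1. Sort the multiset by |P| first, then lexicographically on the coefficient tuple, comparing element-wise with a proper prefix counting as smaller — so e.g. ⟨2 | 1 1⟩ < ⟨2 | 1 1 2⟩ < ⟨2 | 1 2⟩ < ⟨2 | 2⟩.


Σ has 12 primitive collections:

  P={4,5}:  v_{4} + v_{5} = 0  ⟹  sig = ⟨2 | 0⟩
  P={1,6}:  v_{1} + v_{6} = v_{8}  ⟹  sig = ⟨2 | 1⟩
  P={1,7}:  v_{1} + v_{7} = v_{4}  ⟹  sig = ⟨2 | 1⟩
  P={2,3}:  v_{2} + v_{3} = v_{1} + v_{4}  ⟹  sig = ⟨2 | 1 1⟩
  P={7,8}:  v_{7} + v_{8} = v_{4} + v_{6}  ⟹  sig = ⟨2 | 1 1⟩
  P={3,5}:  v_{3} + v_{5} = v_{0} + v_{1} + v_{8}  ⟹  sig = ⟨2 | 1 1 1⟩
  P={5,7}:  v_{5} + v_{7} = v_{0} + v_{2} + v_{6}  ⟹  sig = ⟨2 | 1 1 1⟩
  P={3,6}:  v_{3} + v_{6} = v_{0} + v_{4} + 2·v_{8}  ⟹  sig = ⟨2 | 1 1 2⟩
  P={3,7}:  v_{3} + v_{7} = v_{0} + 2·v_{4} + v_{8}  ⟹  sig = ⟨2 | 1 1 2⟩
  P={0,2,8}:  v_{0} + v_{2} + v_{8} = 0  ⟹  sig = ⟨3 | 0⟩
  P={0,1,4,8}:  v_{0} + v_{1} + v_{4} + v_{8} = v_{3}  ⟹  sig = ⟨4 | 1⟩
  P={0,2,4,6}:  v_{0} + v_{2} + v_{4} + v_{6} = v_{7}  ⟹  sig = ⟨4 | 1⟩

Signatures (|P|; sorted positive RHS coefficients), sorted:
    ⟨2 | 0⟩
    ⟨2 | 1⟩
    ⟨2 | 1⟩
    ⟨2 | 1 1⟩
    ⟨2 | 1 1⟩
    ⟨2 | 1 1 1⟩
    ⟨2 | 1 1 1⟩
    ⟨2 | 1 1 2⟩
    ⟨2 | 1 1 2⟩
    ⟨3 | 0⟩
    ⟨4 | 1⟩
    ⟨4 | 1⟩
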